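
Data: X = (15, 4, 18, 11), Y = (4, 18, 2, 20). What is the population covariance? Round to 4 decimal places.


Cov = (1/n)*sum((xi-xbar)(yi-ybar))
n = 4, xbar = 48/4 = 12, ybar = 44/4 = 11
sum((xi-xbar)(yi-ybar)) = -140
Cov = -140 / 4 = -35

-35.0000


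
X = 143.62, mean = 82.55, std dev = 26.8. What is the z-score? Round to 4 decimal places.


z = (X - mu) / sigma
X - mu = 143.62 - 82.55 = 61.07
z = 61.07 / 26.8 = 6107/2680 ≈ 2.278731

2.2787


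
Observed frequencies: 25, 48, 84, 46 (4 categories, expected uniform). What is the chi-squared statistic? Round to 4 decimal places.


chi2 = sum((O-E)^2/E), E = total/4
total = 203, E = 203/4 = 50.75
(25 - 50.75)^2 / 50.75 = 663.0625 / 50.75 = 10609/812 ≈ 13.065271
(48 - 50.75)^2 / 50.75 = 7.5625 / 50.75 = 121/812 ≈ 0.149015
(84 - 50.75)^2 / 50.75 = 1105.5625 / 50.75 = 2527/116 ≈ 21.784483
(46 - 50.75)^2 / 50.75 = 22.5625 / 50.75 = 361/812 ≈ 0.444581
chi2 = 7195/203 ≈ 35.443350

35.4433


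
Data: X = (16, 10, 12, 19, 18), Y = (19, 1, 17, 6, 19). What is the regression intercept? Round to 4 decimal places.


a = ybar - b*xbar, where b = sum((xi-xbar)(yi-ybar)) / sum((xi-xbar)^2)
n = 5, xbar = 75/5 = 15, ybar = 62/5 = 12.4
Sxy = sum((xi-xbar)(yi-ybar)) = 44
Sxx = sum((xi-xbar)^2) = 60
b = Sxy / Sxx = 11/15 ≈ 0.733333
a = 12.4 - 0.733333 * 15 = 1.4

1.4000


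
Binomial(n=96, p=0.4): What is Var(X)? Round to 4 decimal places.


Var = n*p*(1-p) = 96 * 0.4 * 0.6 = 23.04

23.0400


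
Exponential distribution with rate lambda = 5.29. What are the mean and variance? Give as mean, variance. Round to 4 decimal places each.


mean = 1/lam, var = 1/lam^2
mean = 1 / 5.29 = 100/529 ≈ 0.189036
lam^2 = 5.29^2 = 27.9841
var = 1 / 27.9841 ≈ 0.035735

0.1890, 0.0357


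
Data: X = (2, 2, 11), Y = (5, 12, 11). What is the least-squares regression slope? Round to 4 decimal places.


b = sum((xi-xbar)(yi-ybar)) / sum((xi-xbar)^2)
n = 3, xbar = 15/3 = 5, ybar = 28/3 ≈ 9.333333
Sxy = sum((xi-xbar)(yi-ybar)) = 15
Sxx = sum((xi-xbar)^2) = 54
b = Sxy / Sxx = 5/18 ≈ 0.277778

0.2778


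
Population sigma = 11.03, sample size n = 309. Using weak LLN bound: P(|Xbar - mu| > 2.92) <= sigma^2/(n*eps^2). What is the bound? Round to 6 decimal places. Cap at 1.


bound = min(1, sigma^2/(n*eps^2))
sigma^2 = 11.03^2 = 121.6609
n*eps^2 = 309 * 2.92^2 = 309 * 8.5264 = 2634.6576
sigma^2/(n*eps^2) = 121.6609 / 2634.6576 ≈ 0.04617712

0.046177


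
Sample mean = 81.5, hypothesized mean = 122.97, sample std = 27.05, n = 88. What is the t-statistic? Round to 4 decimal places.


t = (xbar - mu0) / (s/sqrt(n))
xbar - mu0 = 81.5 - 122.97 = -41.47
sqrt(88) ≈ 9.38083152
s/sqrt(n) = 27.05 / 9.38083152 ≈ 2.88353969
t = -41.47 / 2.88353969 ≈ -14.381630

-14.3816


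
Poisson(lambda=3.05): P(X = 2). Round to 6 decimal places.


P = e^(-lam) * lam^k / k!
e^(-3.05) ≈ 0.04735892
lam^k = 3.05^2 = 9.3025
k! = 2! = 2
P = 0.04735892 * 9.3025 / 2 ≈ 0.220278

0.220278


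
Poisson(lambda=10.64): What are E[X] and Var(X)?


E[X] = Var(X) = lambda = 10.64

10.64, 10.64


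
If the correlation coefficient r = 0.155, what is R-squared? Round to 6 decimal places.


R^2 = r^2 = (0.155)^2 = 0.024025

0.024025


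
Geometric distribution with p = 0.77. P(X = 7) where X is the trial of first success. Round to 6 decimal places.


P = (1-p)^(k-1) * p
(1-p)^(k-1) = 0.23^6 ≈ 0.0001480359
P = 0.0001480359 * 0.77 ≈ 0.0001139876

0.000114


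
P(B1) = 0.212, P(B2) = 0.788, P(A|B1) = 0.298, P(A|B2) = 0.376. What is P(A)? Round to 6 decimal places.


P(A) = P(A|B1)*P(B1) + P(A|B2)*P(B2)
P(A|B1)*P(B1) = 0.298 * 0.212 = 0.063176
P(A|B2)*P(B2) = 0.376 * 0.788 = 0.296288
P(A) = 0.063176 + 0.296288 = 0.359464

0.359464


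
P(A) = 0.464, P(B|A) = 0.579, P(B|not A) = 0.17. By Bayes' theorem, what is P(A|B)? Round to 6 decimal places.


P(A|B) = P(B|A)*P(A) / P(B), P(B) = P(B|A)*P(A) + P(B|not A)*P(not A)
P(B|A)*P(A) = 0.579 * 0.464 = 0.268656
P(B|not A)*P(not A) = 0.17 * 0.536 = 0.09112
P(B) = 0.268656 + 0.09112 = 0.359776
P(A|B) = 0.268656 / 0.359776 ≈ 0.74673130

0.746731


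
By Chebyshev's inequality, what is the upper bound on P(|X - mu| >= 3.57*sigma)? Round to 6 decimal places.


P <= 1/k^2
k^2 = 3.57^2 = 12.7449
1/k^2 = 1 / 12.7449 ≈ 0.07846276

0.078463


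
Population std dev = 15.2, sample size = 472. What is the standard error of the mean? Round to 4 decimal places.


SE = sigma / sqrt(n)
sqrt(472) ≈ 21.725561
SE = 15.2 / 21.725561 ≈ 0.699637

0.6996


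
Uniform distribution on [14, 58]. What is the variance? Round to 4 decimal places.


Var = (b-a)^2 / 12
(b-a)^2 = (58 - 14)^2 = 1936
Var = 1936/12 ≈ 161.333333

161.3333


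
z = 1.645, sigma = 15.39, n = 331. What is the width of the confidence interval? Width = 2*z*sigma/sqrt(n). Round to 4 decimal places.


width = 2*z*sigma/sqrt(n)
2*z*sigma = 2 * 1.645 * 15.39 = 50.6331
sqrt(331) ≈ 18.193405
width = 50.6331 / 18.193405 ≈ 2.783047

2.7830


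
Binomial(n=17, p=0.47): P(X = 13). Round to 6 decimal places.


P = C(n,k) * p^k * (1-p)^(n-k)
C(17,13) = 2380
p^k = 0.47^13 ≈ 0.00005461000
(1-p)^(n-k) = 0.53^4 = 0.07890481
P = 2380 * 0.00005461000 * 0.07890481 ≈ 0.010255

0.010255


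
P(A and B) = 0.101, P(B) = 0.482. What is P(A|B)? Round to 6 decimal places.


P(A|B) = P(A and B) / P(B) = 0.101 / 0.482 = 101/482 ≈ 0.20954357

0.209544


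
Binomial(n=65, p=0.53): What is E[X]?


E[X] = n*p = 65 * 0.53 = 34.45

34.45


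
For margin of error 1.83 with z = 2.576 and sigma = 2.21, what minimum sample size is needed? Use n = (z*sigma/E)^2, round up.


z*sigma/E = 2.576 * 2.21 / 1.83 ≈ 3.110907
(z*sigma/E)^2 ≈ 9.677743
round up: n = 10

10


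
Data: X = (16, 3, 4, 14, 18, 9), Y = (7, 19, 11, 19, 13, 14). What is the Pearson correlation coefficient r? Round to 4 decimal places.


r = sum((xi-xbar)(yi-ybar)) / sqrt(sum((xi-xbar)^2) * sum((yi-ybar)^2))
n = 6, xbar = 64/6 = 32/3 ≈ 10.666667, ybar = 83/6 ≈ 13.833333
Sxy = sum((xi-xbar)(yi-ybar)) = -139/3 ≈ -46.333333
Sxx = sum((xi-xbar)^2) = 598/3 ≈ 199.333333
Syy = sum((yi-ybar)^2) = 653/6 ≈ 108.833333
sqrt(Sxx*Syy) ≈ 147.289209
r = Sxy / sqrt(Sxx*Syy) = -46.333333 / 147.289209 ≈ -0.314574

-0.3146


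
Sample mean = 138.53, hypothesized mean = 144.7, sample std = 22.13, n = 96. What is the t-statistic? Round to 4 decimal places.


t = (xbar - mu0) / (s/sqrt(n))
xbar - mu0 = 138.53 - 144.7 = -6.17
sqrt(96) ≈ 9.79795897
s/sqrt(n) = 22.13 / 9.79795897 ≈ 2.25863367
t = -6.17 / 2.25863367 ≈ -2.731740

-2.7317


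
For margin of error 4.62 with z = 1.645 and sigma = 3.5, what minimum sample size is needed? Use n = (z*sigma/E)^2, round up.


z*sigma/E = 1.645 * 3.5 / 4.62 = 329/264 ≈ 1.246212
(z*sigma/E)^2 ≈ 1.553045
round up: n = 2

2


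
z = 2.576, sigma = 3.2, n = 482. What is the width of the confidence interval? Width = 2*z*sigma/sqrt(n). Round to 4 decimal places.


width = 2*z*sigma/sqrt(n)
2*z*sigma = 2 * 2.576 * 3.2 = 16.4864
sqrt(482) ≈ 21.954498
width = 16.4864 / 21.954498 ≈ 0.750935

0.7509


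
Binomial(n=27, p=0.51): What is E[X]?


E[X] = n*p = 27 * 0.51 = 13.77

13.77


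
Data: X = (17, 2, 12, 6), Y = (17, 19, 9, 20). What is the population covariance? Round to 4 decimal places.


Cov = (1/n)*sum((xi-xbar)(yi-ybar))
n = 4, xbar = 37/4 = 9.25, ybar = 65/4 = 16.25
sum((xi-xbar)(yi-ybar)) = -46.25
Cov = -46.25 / 4 = -11.5625

-11.5625


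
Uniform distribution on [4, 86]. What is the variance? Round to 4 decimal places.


Var = (b-a)^2 / 12
(b-a)^2 = (86 - 4)^2 = 6724
Var = 6724/12 ≈ 560.333333

560.3333


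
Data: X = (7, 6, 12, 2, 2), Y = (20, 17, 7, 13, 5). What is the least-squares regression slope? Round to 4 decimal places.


b = sum((xi-xbar)(yi-ybar)) / sum((xi-xbar)^2)
n = 5, xbar = 29/5 = 5.8, ybar = 62/5 = 12.4
Sxy = sum((xi-xbar)(yi-ybar)) = 2.4
Sxx = sum((xi-xbar)^2) = 68.8
b = Sxy / Sxx = 3/86 ≈ 0.034884

0.0349


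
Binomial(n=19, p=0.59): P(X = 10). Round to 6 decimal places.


P = C(n,k) * p^k * (1-p)^(n-k)
C(19,10) = 92378
p^k = 0.59^10 ≈ 0.005111168
(1-p)^(n-k) = 0.41^9 ≈ 0.0003273819
P = 92378 * 0.005111168 * 0.0003273819 ≈ 0.154576

0.154576


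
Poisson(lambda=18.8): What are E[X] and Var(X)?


E[X] = Var(X) = lambda = 18.8

18.8, 18.8


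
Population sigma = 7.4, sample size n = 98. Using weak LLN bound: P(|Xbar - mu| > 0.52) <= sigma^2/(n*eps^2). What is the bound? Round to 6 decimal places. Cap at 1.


bound = min(1, sigma^2/(n*eps^2))
sigma^2 = 7.4^2 = 54.76
n*eps^2 = 98 * 0.52^2 = 98 * 0.2704 = 26.4992
sigma^2/(n*eps^2) = 54.76 / 26.4992 ≈ 2.06647748
this exceeds 1, so the bound is capped at 1

1.000000


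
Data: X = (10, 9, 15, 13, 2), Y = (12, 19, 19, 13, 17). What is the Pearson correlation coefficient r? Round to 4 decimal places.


r = sum((xi-xbar)(yi-ybar)) / sqrt(sum((xi-xbar)^2) * sum((yi-ybar)^2))
n = 5, xbar = 49/5 = 9.8, ybar = 80/5 = 16
Sxy = sum((xi-xbar)(yi-ybar)) = -5
Sxx = sum((xi-xbar)^2) = 98.8
Syy = sum((yi-ybar)^2) = 44
sqrt(Sxx*Syy) ≈ 65.933300
r = Sxy / sqrt(Sxx*Syy) = -5 / 65.933300 ≈ -0.075834

-0.0758


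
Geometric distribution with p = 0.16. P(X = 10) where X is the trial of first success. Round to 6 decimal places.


P = (1-p)^(k-1) * p
(1-p)^(k-1) = 0.84^9 ≈ 0.2082157
P = 0.2082157 * 0.16 ≈ 0.03331452

0.033315


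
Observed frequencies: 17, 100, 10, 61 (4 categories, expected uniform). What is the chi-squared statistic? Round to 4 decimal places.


chi2 = sum((O-E)^2/E), E = total/4
total = 188, E = 188/4 = 47
(17 - 47)^2 / 47 = 900 / 47 = 900/47 ≈ 19.148936
(100 - 47)^2 / 47 = 2809 / 47 = 2809/47 ≈ 59.765957
(10 - 47)^2 / 47 = 1369 / 47 = 1369/47 ≈ 29.127660
(61 - 47)^2 / 47 = 196 / 47 = 196/47 ≈ 4.170213
chi2 = 5274/47 ≈ 112.212766

112.2128


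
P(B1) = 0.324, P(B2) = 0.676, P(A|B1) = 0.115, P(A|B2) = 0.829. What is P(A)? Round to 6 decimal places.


P(A) = P(A|B1)*P(B1) + P(A|B2)*P(B2)
P(A|B1)*P(B1) = 0.115 * 0.324 = 0.03726
P(A|B2)*P(B2) = 0.829 * 0.676 = 0.560404
P(A) = 0.03726 + 0.560404 = 0.597664

0.597664


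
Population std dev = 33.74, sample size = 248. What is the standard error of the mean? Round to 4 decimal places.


SE = sigma / sqrt(n)
sqrt(248) ≈ 15.748016
SE = 33.74 / 15.748016 ≈ 2.142492

2.1425


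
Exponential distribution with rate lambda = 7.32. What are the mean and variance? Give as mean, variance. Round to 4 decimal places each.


mean = 1/lam, var = 1/lam^2
mean = 1 / 7.32 = 25/183 ≈ 0.136612
lam^2 = 7.32^2 = 53.5824
var = 1 / 53.5824 ≈ 0.018663

0.1366, 0.0187


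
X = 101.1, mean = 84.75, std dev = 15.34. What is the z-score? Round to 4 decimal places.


z = (X - mu) / sigma
X - mu = 101.1 - 84.75 = 16.35
z = 16.35 / 15.34 = 1635/1534 ≈ 1.065841

1.0658


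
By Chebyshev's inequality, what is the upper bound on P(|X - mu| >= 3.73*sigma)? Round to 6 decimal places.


P <= 1/k^2
k^2 = 3.73^2 = 13.9129
1/k^2 = 1 / 13.9129 ≈ 0.07187574

0.071876


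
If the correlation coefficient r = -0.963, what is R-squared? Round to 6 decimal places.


R^2 = r^2 = (-0.963)^2 = 0.927369

0.927369


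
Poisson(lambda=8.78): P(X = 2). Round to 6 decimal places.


P = e^(-lam) * lam^k / k!
e^(-8.78) ≈ 0.0001537781
lam^k = 8.78^2 = 77.0884
k! = 2! = 2
P = 0.0001537781 * 77.0884 / 2 ≈ 0.005927

0.005927


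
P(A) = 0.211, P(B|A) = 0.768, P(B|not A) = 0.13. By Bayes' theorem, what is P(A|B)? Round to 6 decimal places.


P(A|B) = P(B|A)*P(A) / P(B), P(B) = P(B|A)*P(A) + P(B|not A)*P(not A)
P(B|A)*P(A) = 0.768 * 0.211 = 0.162048
P(B|not A)*P(not A) = 0.13 * 0.789 = 0.10257
P(B) = 0.162048 + 0.10257 = 0.264618
P(A|B) = 0.162048 / 0.264618 ≈ 0.61238465

0.612385


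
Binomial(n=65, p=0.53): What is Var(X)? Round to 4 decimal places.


Var = n*p*(1-p) = 65 * 0.53 * 0.47 = 16.1915

16.1915


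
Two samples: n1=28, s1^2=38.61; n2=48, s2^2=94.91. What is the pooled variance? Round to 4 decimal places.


sp^2 = ((n1-1)*s1^2 + (n2-1)*s2^2)/(n1+n2-2)
(n1-1)*s1^2 = 27 * 38.61 = 1042.47
(n2-1)*s2^2 = 47 * 94.91 = 4460.77
numerator = 1042.47 + 4460.77 = 5503.24
n1+n2-2 = 74
sp^2 = 5503.24 / 74 = 137581/1850 ≈ 74.368108

74.3681


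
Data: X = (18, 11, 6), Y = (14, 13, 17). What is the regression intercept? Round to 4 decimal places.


a = ybar - b*xbar, where b = sum((xi-xbar)(yi-ybar)) / sum((xi-xbar)^2)
n = 3, xbar = 35/3 ≈ 11.666667, ybar = 44/3 ≈ 14.666667
Sxy = sum((xi-xbar)(yi-ybar)) = -49/3 ≈ -16.333333
Sxx = sum((xi-xbar)^2) = 218/3 ≈ 72.666667
b = Sxy / Sxx = -49/218 ≈ -0.224771
a = 14.666667 - (-0.224771) * 11.666667 = 3769/218 ≈ 17.288991

17.2890


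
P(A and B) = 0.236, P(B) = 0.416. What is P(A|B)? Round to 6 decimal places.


P(A|B) = P(A and B) / P(B) = 0.236 / 0.416 = 59/104 ≈ 0.56730769

0.567308


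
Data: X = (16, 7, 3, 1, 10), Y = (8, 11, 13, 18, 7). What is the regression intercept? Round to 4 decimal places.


a = ybar - b*xbar, where b = sum((xi-xbar)(yi-ybar)) / sum((xi-xbar)^2)
n = 5, xbar = 37/5 = 7.4, ybar = 57/5 = 11.4
Sxy = sum((xi-xbar)(yi-ybar)) = -89.8
Sxx = sum((xi-xbar)^2) = 141.2
b = Sxy / Sxx = -449/706 ≈ -0.635977
a = 11.4 - (-0.635977) * 7.4 = 11371/706 ≈ 16.106232

16.1062


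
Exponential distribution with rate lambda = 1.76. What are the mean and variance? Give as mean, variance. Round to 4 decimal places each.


mean = 1/lam, var = 1/lam^2
mean = 1 / 1.76 = 25/44 ≈ 0.568182
lam^2 = 1.76^2 = 3.0976
var = 1 / 3.0976 = 625/1936 ≈ 0.322831

0.5682, 0.3228


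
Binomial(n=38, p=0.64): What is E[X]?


E[X] = n*p = 38 * 0.64 = 24.32

24.32


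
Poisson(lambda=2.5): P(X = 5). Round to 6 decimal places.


P = e^(-lam) * lam^k / k!
e^(-2.5) ≈ 0.08208500
lam^k = 2.5^5 = 97.65625
k! = 5! = 120
P = 0.08208500 * 97.65625 / 120 ≈ 0.066801

0.066801


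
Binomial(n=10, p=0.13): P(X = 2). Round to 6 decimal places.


P = C(n,k) * p^k * (1-p)^(n-k)
C(10,2) = 45
p^k = 0.13^2 = 0.0169
(1-p)^(n-k) = 0.87^8 ≈ 0.3282117
P = 45 * 0.0169 * 0.3282117 ≈ 0.249605

0.249605


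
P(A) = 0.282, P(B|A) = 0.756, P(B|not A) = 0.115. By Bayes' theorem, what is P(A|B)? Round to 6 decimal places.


P(A|B) = P(B|A)*P(A) / P(B), P(B) = P(B|A)*P(A) + P(B|not A)*P(not A)
P(B|A)*P(A) = 0.756 * 0.282 = 0.213192
P(B|not A)*P(not A) = 0.115 * 0.718 = 0.08257
P(B) = 0.213192 + 0.08257 = 0.295762
P(A|B) = 0.213192 / 0.295762 ≈ 0.72082282

0.720823


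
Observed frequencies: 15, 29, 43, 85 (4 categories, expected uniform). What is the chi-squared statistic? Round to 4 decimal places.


chi2 = sum((O-E)^2/E), E = total/4
total = 172, E = 172/4 = 43
(15 - 43)^2 / 43 = 784 / 43 = 784/43 ≈ 18.232558
(29 - 43)^2 / 43 = 196 / 43 = 196/43 ≈ 4.558140
(43 - 43)^2 / 43 = 0 / 43 = 0
(85 - 43)^2 / 43 = 1764 / 43 = 1764/43 ≈ 41.023256
chi2 = 2744/43 ≈ 63.813953

63.8140


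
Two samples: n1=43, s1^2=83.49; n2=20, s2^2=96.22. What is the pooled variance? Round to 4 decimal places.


sp^2 = ((n1-1)*s1^2 + (n2-1)*s2^2)/(n1+n2-2)
(n1-1)*s1^2 = 42 * 83.49 = 3506.58
(n2-1)*s2^2 = 19 * 96.22 = 1828.18
numerator = 3506.58 + 1828.18 = 5334.76
n1+n2-2 = 61
sp^2 = 5334.76 / 61 = 133369/1525 ≈ 87.455082

87.4551


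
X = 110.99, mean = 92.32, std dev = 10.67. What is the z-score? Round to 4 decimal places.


z = (X - mu) / sigma
X - mu = 110.99 - 92.32 = 18.67
z = 18.67 / 10.67 = 1867/1067 ≈ 1.749766

1.7498


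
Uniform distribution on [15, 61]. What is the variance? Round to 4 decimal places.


Var = (b-a)^2 / 12
(b-a)^2 = (61 - 15)^2 = 2116
Var = 2116/12 ≈ 176.333333

176.3333


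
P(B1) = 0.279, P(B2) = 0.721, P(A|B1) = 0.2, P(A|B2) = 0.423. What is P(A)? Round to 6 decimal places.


P(A) = P(A|B1)*P(B1) + P(A|B2)*P(B2)
P(A|B1)*P(B1) = 0.2 * 0.279 = 0.0558
P(A|B2)*P(B2) = 0.423 * 0.721 = 0.304983
P(A) = 0.0558 + 0.304983 = 0.360783

0.360783


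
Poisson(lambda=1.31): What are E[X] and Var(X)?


E[X] = Var(X) = lambda = 1.31

1.31, 1.31


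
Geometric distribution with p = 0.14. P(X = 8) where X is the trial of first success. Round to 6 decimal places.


P = (1-p)^(k-1) * p
(1-p)^(k-1) = 0.86^7 ≈ 0.3479278
P = 0.3479278 * 0.14 ≈ 0.04870990

0.048710


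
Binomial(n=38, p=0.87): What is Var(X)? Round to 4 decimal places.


Var = n*p*(1-p) = 38 * 0.87 * 0.13 = 4.2978

4.2978


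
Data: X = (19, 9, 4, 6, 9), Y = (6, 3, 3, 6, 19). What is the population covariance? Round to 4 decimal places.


Cov = (1/n)*sum((xi-xbar)(yi-ybar))
n = 5, xbar = 47/5 = 9.4, ybar = 37/5 = 7.4
sum((xi-xbar)(yi-ybar)) = 12.2
Cov = 12.2 / 5 = 2.44

2.4400


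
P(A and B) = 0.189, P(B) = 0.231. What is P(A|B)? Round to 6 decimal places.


P(A|B) = P(A and B) / P(B) = 0.189 / 0.231 = 9/11 ≈ 0.81818182

0.818182


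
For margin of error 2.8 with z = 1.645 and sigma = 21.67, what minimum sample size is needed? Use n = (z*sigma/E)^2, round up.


z*sigma/E = 1.645 * 21.67 / 2.8 = 12.731125
(z*sigma/E)^2 ≈ 162.081544
round up: n = 163

163


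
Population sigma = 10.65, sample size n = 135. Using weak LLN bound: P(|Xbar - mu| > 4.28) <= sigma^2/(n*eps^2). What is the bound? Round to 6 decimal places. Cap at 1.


bound = min(1, sigma^2/(n*eps^2))
sigma^2 = 10.65^2 = 113.4225
n*eps^2 = 135 * 4.28^2 = 135 * 18.3184 = 2472.984
sigma^2/(n*eps^2) = 113.4225 / 2472.984 ≈ 0.04586463

0.045865


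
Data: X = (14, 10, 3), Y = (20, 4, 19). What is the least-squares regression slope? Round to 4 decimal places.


b = sum((xi-xbar)(yi-ybar)) / sum((xi-xbar)^2)
n = 3, xbar = 27/3 = 9, ybar = 43/3 ≈ 14.333333
Sxy = sum((xi-xbar)(yi-ybar)) = -10
Sxx = sum((xi-xbar)^2) = 62
b = Sxy / Sxx = -5/31 ≈ -0.161290

-0.1613


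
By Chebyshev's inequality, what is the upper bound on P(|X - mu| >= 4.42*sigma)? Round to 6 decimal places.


P <= 1/k^2
k^2 = 4.42^2 = 19.5364
1/k^2 = 1 / 19.5364 ≈ 0.05118650

0.051187


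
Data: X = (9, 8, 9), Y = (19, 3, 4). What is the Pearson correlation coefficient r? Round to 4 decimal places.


r = sum((xi-xbar)(yi-ybar)) / sqrt(sum((xi-xbar)^2) * sum((yi-ybar)^2))
n = 3, xbar = 26/3 ≈ 8.666667, ybar = 26/3 ≈ 8.666667
Sxy = sum((xi-xbar)(yi-ybar)) = 17/3 ≈ 5.666667
Sxx = sum((xi-xbar)^2) = 2/3 ≈ 0.666667
Syy = sum((yi-ybar)^2) = 482/3 ≈ 160.666667
sqrt(Sxx*Syy) ≈ 10.349450
r = Sxy / sqrt(Sxx*Syy) = 5.666667 / 10.349450 ≈ 0.547533

0.5475


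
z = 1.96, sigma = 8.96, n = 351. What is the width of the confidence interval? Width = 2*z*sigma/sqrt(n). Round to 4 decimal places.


width = 2*z*sigma/sqrt(n)
2*z*sigma = 2 * 1.96 * 8.96 = 35.1232
sqrt(351) ≈ 18.734994
width = 35.1232 / 18.734994 ≈ 1.874738

1.8747


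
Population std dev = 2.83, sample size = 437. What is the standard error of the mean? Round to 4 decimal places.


SE = sigma / sqrt(n)
sqrt(437) ≈ 20.904545
SE = 2.83 / 20.904545 ≈ 0.135377

0.1354


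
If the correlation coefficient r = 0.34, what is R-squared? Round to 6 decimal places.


R^2 = r^2 = (0.34)^2 = 0.1156

0.115600


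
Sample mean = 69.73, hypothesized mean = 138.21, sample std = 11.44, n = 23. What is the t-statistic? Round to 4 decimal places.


t = (xbar - mu0) / (s/sqrt(n))
xbar - mu0 = 69.73 - 138.21 = -68.48
sqrt(23) ≈ 4.79583152
s/sqrt(n) = 11.44 / 4.79583152 ≈ 2.38540490
t = -68.48 / 2.38540490 ≈ -28.707915

-28.7079


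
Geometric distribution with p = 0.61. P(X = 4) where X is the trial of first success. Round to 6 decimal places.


P = (1-p)^(k-1) * p
(1-p)^(k-1) = 0.39^3 = 0.059319
P = 0.059319 * 0.61 = 0.03618459

0.036185


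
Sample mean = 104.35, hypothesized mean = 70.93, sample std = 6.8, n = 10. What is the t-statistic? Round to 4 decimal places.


t = (xbar - mu0) / (s/sqrt(n))
xbar - mu0 = 104.35 - 70.93 = 33.42
sqrt(10) ≈ 3.16227766
s/sqrt(n) = 6.8 / 3.16227766 ≈ 2.15034881
t = 33.42 / 2.15034881 ≈ 15.541665

15.5417


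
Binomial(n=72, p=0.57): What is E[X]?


E[X] = n*p = 72 * 0.57 = 41.04

41.04


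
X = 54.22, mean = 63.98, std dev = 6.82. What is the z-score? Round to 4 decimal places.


z = (X - mu) / sigma
X - mu = 54.22 - 63.98 = -9.76
z = -9.76 / 6.82 = -488/341 ≈ -1.431085

-1.4311


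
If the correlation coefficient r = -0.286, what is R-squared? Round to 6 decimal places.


R^2 = r^2 = (-0.286)^2 = 0.081796

0.081796


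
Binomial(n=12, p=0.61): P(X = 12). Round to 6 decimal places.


P = C(n,k) * p^k * (1-p)^(n-k)
C(12,12) = 1
p^k = 0.61^12 ≈ 0.002654349
(1-p)^(n-k) = 0.39^0 = 1
P = 1 * 0.002654349 * 1 ≈ 0.002654

0.002654


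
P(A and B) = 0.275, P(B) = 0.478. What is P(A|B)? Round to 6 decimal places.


P(A|B) = P(A and B) / P(B) = 0.275 / 0.478 = 275/478 ≈ 0.57531381

0.575314


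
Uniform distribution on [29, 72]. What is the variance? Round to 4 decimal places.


Var = (b-a)^2 / 12
(b-a)^2 = (72 - 29)^2 = 1849
Var = 1849/12 ≈ 154.083333

154.0833


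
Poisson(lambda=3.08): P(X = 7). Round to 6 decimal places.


P = e^(-lam) * lam^k / k!
e^(-3.08) ≈ 0.04595926
lam^k = 3.08^7 ≈ 2629.390052
k! = 7! = 5040
P = 0.04595926 * 2629.390052 / 5040 ≈ 0.023977

0.023977


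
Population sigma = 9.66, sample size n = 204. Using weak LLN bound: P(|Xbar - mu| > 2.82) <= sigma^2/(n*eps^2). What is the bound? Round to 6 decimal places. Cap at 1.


bound = min(1, sigma^2/(n*eps^2))
sigma^2 = 9.66^2 = 93.3156
n*eps^2 = 204 * 2.82^2 = 204 * 7.9524 = 1622.2896
sigma^2/(n*eps^2) = 93.3156 / 1622.2896 ≈ 0.05752093

0.057521


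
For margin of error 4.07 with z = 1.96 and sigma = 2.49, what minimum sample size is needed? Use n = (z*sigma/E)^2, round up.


z*sigma/E = 1.96 * 2.49 / 4.07 ≈ 1.199115
(z*sigma/E)^2 ≈ 1.437878
round up: n = 2

2


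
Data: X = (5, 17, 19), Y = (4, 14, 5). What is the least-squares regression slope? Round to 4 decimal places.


b = sum((xi-xbar)(yi-ybar)) / sum((xi-xbar)^2)
n = 3, xbar = 41/3 ≈ 13.666667, ybar = 23/3 ≈ 7.666667
Sxy = sum((xi-xbar)(yi-ybar)) = 116/3 ≈ 38.666667
Sxx = sum((xi-xbar)^2) = 344/3 ≈ 114.666667
b = Sxy / Sxx = 29/86 ≈ 0.337209

0.3372


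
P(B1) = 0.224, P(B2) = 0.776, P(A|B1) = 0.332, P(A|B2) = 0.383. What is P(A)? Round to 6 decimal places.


P(A) = P(A|B1)*P(B1) + P(A|B2)*P(B2)
P(A|B1)*P(B1) = 0.332 * 0.224 = 0.074368
P(A|B2)*P(B2) = 0.383 * 0.776 = 0.297208
P(A) = 0.074368 + 0.297208 = 0.371576

0.371576


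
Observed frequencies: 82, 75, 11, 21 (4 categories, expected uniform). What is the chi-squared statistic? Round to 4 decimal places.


chi2 = sum((O-E)^2/E), E = total/4
total = 189, E = 189/4 = 47.25
(82 - 47.25)^2 / 47.25 = 1207.5625 / 47.25 = 19321/756 ≈ 25.556878
(75 - 47.25)^2 / 47.25 = 770.0625 / 47.25 = 1369/84 ≈ 16.297619
(11 - 47.25)^2 / 47.25 = 1314.0625 / 47.25 = 21025/756 ≈ 27.810847
(21 - 47.25)^2 / 47.25 = 689.0625 / 47.25 = 175/12 ≈ 14.583333
chi2 = 15923/189 ≈ 84.248677

84.2487


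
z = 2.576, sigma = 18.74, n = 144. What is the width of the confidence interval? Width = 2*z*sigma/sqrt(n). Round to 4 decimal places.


width = 2*z*sigma/sqrt(n)
2*z*sigma = 2 * 2.576 * 18.74 = 96.54848
sqrt(144) = 12
width = 96.54848 / 12 ≈ 8.045707

8.0457


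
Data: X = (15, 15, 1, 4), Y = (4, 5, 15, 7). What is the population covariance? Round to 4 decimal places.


Cov = (1/n)*sum((xi-xbar)(yi-ybar))
n = 4, xbar = 35/4 = 8.75, ybar = 31/4 = 7.75
sum((xi-xbar)(yi-ybar)) = -93.25
Cov = -93.25 / 4 = -23.3125

-23.3125


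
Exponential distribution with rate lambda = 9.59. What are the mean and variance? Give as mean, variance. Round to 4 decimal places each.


mean = 1/lam, var = 1/lam^2
mean = 1 / 9.59 = 100/959 ≈ 0.104275
lam^2 = 9.59^2 = 91.9681
var = 1 / 91.9681 ≈ 0.010873

0.1043, 0.0109


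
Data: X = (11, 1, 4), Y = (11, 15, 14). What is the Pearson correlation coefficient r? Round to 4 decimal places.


r = sum((xi-xbar)(yi-ybar)) / sqrt(sum((xi-xbar)^2) * sum((yi-ybar)^2))
n = 3, xbar = 16/3 ≈ 5.333333, ybar = 40/3 ≈ 13.333333
Sxy = sum((xi-xbar)(yi-ybar)) = -64/3 ≈ -21.333333
Sxx = sum((xi-xbar)^2) = 158/3 ≈ 52.666667
Syy = sum((yi-ybar)^2) = 26/3 ≈ 8.666667
sqrt(Sxx*Syy) ≈ 21.364560
r = Sxy / sqrt(Sxx*Syy) = -21.333333 / 21.364560 ≈ -0.998538

-0.9985


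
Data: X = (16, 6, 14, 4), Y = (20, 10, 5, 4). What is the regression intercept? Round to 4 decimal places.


a = ybar - b*xbar, where b = sum((xi-xbar)(yi-ybar)) / sum((xi-xbar)^2)
n = 4, xbar = 40/4 = 10, ybar = 39/4 = 9.75
Sxy = sum((xi-xbar)(yi-ybar)) = 76
Sxx = sum((xi-xbar)^2) = 104
b = Sxy / Sxx = 19/26 ≈ 0.730769
a = 9.75 - 0.730769 * 10 = 127/52 ≈ 2.442308

2.4423


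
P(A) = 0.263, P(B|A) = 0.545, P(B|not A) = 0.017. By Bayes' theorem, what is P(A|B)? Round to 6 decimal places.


P(A|B) = P(B|A)*P(A) / P(B), P(B) = P(B|A)*P(A) + P(B|not A)*P(not A)
P(B|A)*P(A) = 0.545 * 0.263 = 0.143335
P(B|not A)*P(not A) = 0.017 * 0.737 = 0.012529
P(B) = 0.143335 + 0.012529 = 0.155864
P(A|B) = 0.143335 / 0.155864 ≈ 0.91961582

0.919616


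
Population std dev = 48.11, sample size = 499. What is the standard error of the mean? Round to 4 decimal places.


SE = sigma / sqrt(n)
sqrt(499) ≈ 22.338308
SE = 48.11 / 22.338308 ≈ 2.153699

2.1537


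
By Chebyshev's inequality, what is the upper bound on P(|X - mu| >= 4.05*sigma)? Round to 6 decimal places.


P <= 1/k^2
k^2 = 4.05^2 = 16.4025
1/k^2 = 1 / 16.4025 = 400/6561 ≈ 0.06096632

0.060966


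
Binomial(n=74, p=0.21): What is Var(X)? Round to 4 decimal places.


Var = n*p*(1-p) = 74 * 0.21 * 0.79 = 12.2766

12.2766


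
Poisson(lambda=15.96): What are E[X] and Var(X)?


E[X] = Var(X) = lambda = 15.96

15.96, 15.96


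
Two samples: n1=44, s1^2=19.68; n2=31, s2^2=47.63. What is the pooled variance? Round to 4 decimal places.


sp^2 = ((n1-1)*s1^2 + (n2-1)*s2^2)/(n1+n2-2)
(n1-1)*s1^2 = 43 * 19.68 = 846.24
(n2-1)*s2^2 = 30 * 47.63 = 1428.9
numerator = 846.24 + 1428.9 = 2275.14
n1+n2-2 = 73
sp^2 = 2275.14 / 73 = 113757/3650 ≈ 31.166301

31.1663


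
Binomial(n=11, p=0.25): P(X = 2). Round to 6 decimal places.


P = C(n,k) * p^k * (1-p)^(n-k)
C(11,2) = 55
p^k = 0.25^2 = 0.0625
(1-p)^(n-k) = 0.75^9 ≈ 0.07508469
P = 55 * 0.0625 * 0.07508469 ≈ 0.258104

0.258104


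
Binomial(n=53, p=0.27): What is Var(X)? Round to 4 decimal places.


Var = n*p*(1-p) = 53 * 0.27 * 0.73 = 10.4463

10.4463


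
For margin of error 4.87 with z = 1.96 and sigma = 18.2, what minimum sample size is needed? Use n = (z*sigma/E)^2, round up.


z*sigma/E = 1.96 * 18.2 / 4.87 = 17836/2435 ≈ 7.324846
(z*sigma/E)^2 ≈ 53.653369
round up: n = 54

54


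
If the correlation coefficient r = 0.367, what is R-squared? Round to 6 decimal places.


R^2 = r^2 = (0.367)^2 = 0.134689

0.134689


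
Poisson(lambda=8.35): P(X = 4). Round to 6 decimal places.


P = e^(-lam) * lam^k / k!
e^(-8.35) ≈ 0.0002363965
lam^k = 8.35^4 ≈ 4861.227006
k! = 4! = 24
P = 0.0002363965 * 4861.227006 / 24 ≈ 0.047882

0.047882


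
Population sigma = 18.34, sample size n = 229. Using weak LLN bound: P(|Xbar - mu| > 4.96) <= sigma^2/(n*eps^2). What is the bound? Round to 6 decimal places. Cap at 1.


bound = min(1, sigma^2/(n*eps^2))
sigma^2 = 18.34^2 = 336.3556
n*eps^2 = 229 * 4.96^2 = 229 * 24.6016 = 5633.7664
sigma^2/(n*eps^2) = 336.3556 / 5633.7664 ≈ 0.05970350

0.059704


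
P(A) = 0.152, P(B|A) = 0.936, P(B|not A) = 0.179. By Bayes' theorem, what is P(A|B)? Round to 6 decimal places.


P(A|B) = P(B|A)*P(A) / P(B), P(B) = P(B|A)*P(A) + P(B|not A)*P(not A)
P(B|A)*P(A) = 0.936 * 0.152 = 0.142272
P(B|not A)*P(not A) = 0.179 * 0.848 = 0.151792
P(B) = 0.142272 + 0.151792 = 0.294064
P(A|B) = 0.142272 / 0.294064 ≈ 0.48381305

0.483813


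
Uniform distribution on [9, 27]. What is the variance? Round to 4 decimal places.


Var = (b-a)^2 / 12
(b-a)^2 = (27 - 9)^2 = 324
Var = 324/12 = 27

27.0000


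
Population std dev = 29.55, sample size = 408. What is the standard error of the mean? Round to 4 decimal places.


SE = sigma / sqrt(n)
sqrt(408) ≈ 20.199010
SE = 29.55 / 20.199010 ≈ 1.462943

1.4629


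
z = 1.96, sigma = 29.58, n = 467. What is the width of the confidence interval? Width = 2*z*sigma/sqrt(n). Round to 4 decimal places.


width = 2*z*sigma/sqrt(n)
2*z*sigma = 2 * 1.96 * 29.58 = 115.9536
sqrt(467) ≈ 21.610183
width = 115.9536 / 21.610183 ≈ 5.365693

5.3657


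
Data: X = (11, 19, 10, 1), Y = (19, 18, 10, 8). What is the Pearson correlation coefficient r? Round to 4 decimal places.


r = sum((xi-xbar)(yi-ybar)) / sqrt(sum((xi-xbar)^2) * sum((yi-ybar)^2))
n = 4, xbar = 41/4 = 10.25, ybar = 55/4 = 13.75
Sxy = sum((xi-xbar)(yi-ybar)) = 95.25
Sxx = sum((xi-xbar)^2) = 162.75
Syy = sum((yi-ybar)^2) = 92.75
sqrt(Sxx*Syy) ≈ 122.861965
r = Sxy / sqrt(Sxx*Syy) = 95.25 / 122.861965 ≈ 0.775260

0.7753


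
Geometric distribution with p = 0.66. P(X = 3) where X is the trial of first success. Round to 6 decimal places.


P = (1-p)^(k-1) * p
(1-p)^(k-1) = 0.34^2 = 0.1156
P = 0.1156 * 0.66 = 0.076296

0.076296


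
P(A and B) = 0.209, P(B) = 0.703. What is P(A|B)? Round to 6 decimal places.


P(A|B) = P(A and B) / P(B) = 0.209 / 0.703 = 11/37 ≈ 0.29729730

0.297297


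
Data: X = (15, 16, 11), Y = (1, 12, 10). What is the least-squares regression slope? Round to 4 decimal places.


b = sum((xi-xbar)(yi-ybar)) / sum((xi-xbar)^2)
n = 3, xbar = 42/3 = 14, ybar = 23/3 ≈ 7.666667
Sxy = sum((xi-xbar)(yi-ybar)) = -5
Sxx = sum((xi-xbar)^2) = 14
b = Sxy / Sxx = -5/14 ≈ -0.357143

-0.3571


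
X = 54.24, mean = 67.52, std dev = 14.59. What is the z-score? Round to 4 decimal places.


z = (X - mu) / sigma
X - mu = 54.24 - 67.52 = -13.28
z = -13.28 / 14.59 = -1328/1459 ≈ -0.910212

-0.9102


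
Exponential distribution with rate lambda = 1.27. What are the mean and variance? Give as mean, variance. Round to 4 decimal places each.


mean = 1/lam, var = 1/lam^2
mean = 1 / 1.27 = 100/127 ≈ 0.787402
lam^2 = 1.27^2 = 1.6129
var = 1 / 1.6129 ≈ 0.620001

0.7874, 0.6200


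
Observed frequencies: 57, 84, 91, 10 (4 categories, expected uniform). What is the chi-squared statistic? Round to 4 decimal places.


chi2 = sum((O-E)^2/E), E = total/4
total = 242, E = 242/4 = 60.5
(57 - 60.5)^2 / 60.5 = 12.25 / 60.5 = 49/242 ≈ 0.202479
(84 - 60.5)^2 / 60.5 = 552.25 / 60.5 = 2209/242 ≈ 9.128099
(91 - 60.5)^2 / 60.5 = 930.25 / 60.5 = 3721/242 ≈ 15.376033
(10 - 60.5)^2 / 60.5 = 2550.25 / 60.5 = 10201/242 ≈ 42.152893
chi2 = 8090/121 ≈ 66.859504

66.8595


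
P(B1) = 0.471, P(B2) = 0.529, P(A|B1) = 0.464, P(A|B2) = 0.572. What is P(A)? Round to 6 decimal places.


P(A) = P(A|B1)*P(B1) + P(A|B2)*P(B2)
P(A|B1)*P(B1) = 0.464 * 0.471 = 0.218544
P(A|B2)*P(B2) = 0.572 * 0.529 = 0.302588
P(A) = 0.218544 + 0.302588 = 0.521132

0.521132


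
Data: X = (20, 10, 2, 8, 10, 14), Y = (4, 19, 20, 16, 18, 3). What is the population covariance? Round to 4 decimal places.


Cov = (1/n)*sum((xi-xbar)(yi-ybar))
n = 6, xbar = 64/6 = 32/3 ≈ 10.666667, ybar = 80/6 = 40/3 ≈ 13.333333
sum((xi-xbar)(yi-ybar)) = -580/3 ≈ -193.333333
Cov = -193.333333 / 6 = -290/9 ≈ -32.222222

-32.2222


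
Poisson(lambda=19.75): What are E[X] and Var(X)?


E[X] = Var(X) = lambda = 19.75

19.75, 19.75


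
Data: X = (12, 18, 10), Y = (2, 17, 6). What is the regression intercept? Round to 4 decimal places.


a = ybar - b*xbar, where b = sum((xi-xbar)(yi-ybar)) / sum((xi-xbar)^2)
n = 3, xbar = 40/3 ≈ 13.333333, ybar = 25/3 ≈ 8.333333
Sxy = sum((xi-xbar)(yi-ybar)) = 170/3 ≈ 56.666667
Sxx = sum((xi-xbar)^2) = 104/3 ≈ 34.666667
b = Sxy / Sxx = 85/52 ≈ 1.634615
a = 8.333333 - 1.634615 * 13.333333 = -175/13 ≈ -13.461538

-13.4615


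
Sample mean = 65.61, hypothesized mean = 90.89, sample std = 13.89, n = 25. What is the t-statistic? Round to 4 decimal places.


t = (xbar - mu0) / (s/sqrt(n))
xbar - mu0 = 65.61 - 90.89 = -25.28
sqrt(25) = 5
s/sqrt(n) = 13.89 / 5 = 2.778
t = -25.28 / 2.778 = -12640/1389 ≈ -9.100072

-9.1001


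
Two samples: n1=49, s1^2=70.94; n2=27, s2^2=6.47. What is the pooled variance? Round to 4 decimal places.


sp^2 = ((n1-1)*s1^2 + (n2-1)*s2^2)/(n1+n2-2)
(n1-1)*s1^2 = 48 * 70.94 = 3405.12
(n2-1)*s2^2 = 26 * 6.47 = 168.22
numerator = 3405.12 + 168.22 = 3573.34
n1+n2-2 = 74
sp^2 = 3573.34 / 74 = 178667/3700 ≈ 48.288378

48.2884


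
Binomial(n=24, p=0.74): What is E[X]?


E[X] = n*p = 24 * 0.74 = 17.76

17.76


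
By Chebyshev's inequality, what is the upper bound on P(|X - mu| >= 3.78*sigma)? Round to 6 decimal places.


P <= 1/k^2
k^2 = 3.78^2 = 14.2884
1/k^2 = 1 / 14.2884 ≈ 0.06998684

0.069987


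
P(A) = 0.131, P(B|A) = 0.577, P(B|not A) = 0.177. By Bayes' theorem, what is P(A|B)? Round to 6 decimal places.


P(A|B) = P(B|A)*P(A) / P(B), P(B) = P(B|A)*P(A) + P(B|not A)*P(not A)
P(B|A)*P(A) = 0.577 * 0.131 = 0.075587
P(B|not A)*P(not A) = 0.177 * 0.869 = 0.153813
P(B) = 0.075587 + 0.153813 = 0.2294
P(A|B) = 0.075587 / 0.2294 ≈ 0.32949869

0.329499


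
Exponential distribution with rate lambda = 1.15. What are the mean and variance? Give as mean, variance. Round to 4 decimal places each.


mean = 1/lam, var = 1/lam^2
mean = 1 / 1.15 = 20/23 ≈ 0.869565
lam^2 = 1.15^2 = 1.3225
var = 1 / 1.3225 = 400/529 ≈ 0.756144

0.8696, 0.7561


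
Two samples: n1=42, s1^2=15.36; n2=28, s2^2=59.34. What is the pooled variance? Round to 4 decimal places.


sp^2 = ((n1-1)*s1^2 + (n2-1)*s2^2)/(n1+n2-2)
(n1-1)*s1^2 = 41 * 15.36 = 629.76
(n2-1)*s2^2 = 27 * 59.34 = 1602.18
numerator = 629.76 + 1602.18 = 2231.94
n1+n2-2 = 68
sp^2 = 2231.94 / 68 = 111597/3400 ≈ 32.822647

32.8226


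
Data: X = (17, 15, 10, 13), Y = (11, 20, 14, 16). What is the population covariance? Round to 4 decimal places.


Cov = (1/n)*sum((xi-xbar)(yi-ybar))
n = 4, xbar = 55/4 = 13.75, ybar = 61/4 = 15.25
sum((xi-xbar)(yi-ybar)) = -3.75
Cov = -3.75 / 4 = -0.9375

-0.9375


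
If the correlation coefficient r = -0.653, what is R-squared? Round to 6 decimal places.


R^2 = r^2 = (-0.653)^2 = 0.426409

0.426409


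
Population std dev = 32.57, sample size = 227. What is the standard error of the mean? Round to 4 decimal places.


SE = sigma / sqrt(n)
sqrt(227) ≈ 15.066519
SE = 32.57 / 15.066519 ≈ 2.161747

2.1617


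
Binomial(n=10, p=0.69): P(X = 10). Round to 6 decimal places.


P = C(n,k) * p^k * (1-p)^(n-k)
C(10,10) = 1
p^k = 0.69^10 ≈ 0.02446194
(1-p)^(n-k) = 0.31^0 = 1
P = 1 * 0.02446194 * 1 ≈ 0.024462

0.024462


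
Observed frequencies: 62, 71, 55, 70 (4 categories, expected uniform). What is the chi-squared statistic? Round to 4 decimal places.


chi2 = sum((O-E)^2/E), E = total/4
total = 258, E = 258/4 = 64.5
(62 - 64.5)^2 / 64.5 = 6.25 / 64.5 = 25/258 ≈ 0.096899
(71 - 64.5)^2 / 64.5 = 42.25 / 64.5 = 169/258 ≈ 0.655039
(55 - 64.5)^2 / 64.5 = 90.25 / 64.5 = 361/258 ≈ 1.399225
(70 - 64.5)^2 / 64.5 = 30.25 / 64.5 = 121/258 ≈ 0.468992
chi2 = 338/129 ≈ 2.620155

2.6202


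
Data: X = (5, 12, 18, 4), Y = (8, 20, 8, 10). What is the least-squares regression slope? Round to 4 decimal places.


b = sum((xi-xbar)(yi-ybar)) / sum((xi-xbar)^2)
n = 4, xbar = 39/4 = 9.75, ybar = 46/4 = 11.5
Sxy = sum((xi-xbar)(yi-ybar)) = 15.5
Sxx = sum((xi-xbar)^2) = 128.75
b = Sxy / Sxx = 62/515 ≈ 0.120388

0.1204


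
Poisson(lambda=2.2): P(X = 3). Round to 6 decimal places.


P = e^(-lam) * lam^k / k!
e^(-2.2) ≈ 0.1108032
lam^k = 2.2^3 = 10.648
k! = 3! = 6
P = 0.1108032 * 10.648 / 6 ≈ 0.196639

0.196639


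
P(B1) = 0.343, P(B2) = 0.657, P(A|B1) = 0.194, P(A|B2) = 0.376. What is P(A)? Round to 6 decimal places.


P(A) = P(A|B1)*P(B1) + P(A|B2)*P(B2)
P(A|B1)*P(B1) = 0.194 * 0.343 = 0.066542
P(A|B2)*P(B2) = 0.376 * 0.657 = 0.247032
P(A) = 0.066542 + 0.247032 = 0.313574

0.313574


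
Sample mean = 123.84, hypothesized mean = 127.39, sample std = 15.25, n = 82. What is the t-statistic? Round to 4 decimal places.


t = (xbar - mu0) / (s/sqrt(n))
xbar - mu0 = 123.84 - 127.39 = -3.55
sqrt(82) ≈ 9.05538514
s/sqrt(n) = 15.25 / 9.05538514 ≈ 1.68408077
t = -3.55 / 1.68408077 ≈ -2.107975

-2.1080


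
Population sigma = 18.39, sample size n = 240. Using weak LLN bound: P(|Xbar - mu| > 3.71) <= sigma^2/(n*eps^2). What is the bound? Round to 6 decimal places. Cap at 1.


bound = min(1, sigma^2/(n*eps^2))
sigma^2 = 18.39^2 = 338.1921
n*eps^2 = 240 * 3.71^2 = 240 * 13.7641 = 3303.384
sigma^2/(n*eps^2) = 338.1921 / 3303.384 ≈ 0.10237747

0.102377


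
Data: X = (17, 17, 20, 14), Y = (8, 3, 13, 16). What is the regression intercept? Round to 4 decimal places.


a = ybar - b*xbar, where b = sum((xi-xbar)(yi-ybar)) / sum((xi-xbar)^2)
n = 4, xbar = 68/4 = 17, ybar = 40/4 = 10
Sxy = sum((xi-xbar)(yi-ybar)) = -9
Sxx = sum((xi-xbar)^2) = 18
b = Sxy / Sxx = -0.5
a = 10 - (-0.5) * 17 = 18.5

18.5000


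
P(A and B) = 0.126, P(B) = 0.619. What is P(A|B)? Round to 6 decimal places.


P(A|B) = P(A and B) / P(B) = 0.126 / 0.619 = 126/619 ≈ 0.20355412

0.203554


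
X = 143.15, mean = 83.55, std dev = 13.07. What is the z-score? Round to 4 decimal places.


z = (X - mu) / sigma
X - mu = 143.15 - 83.55 = 59.6
z = 59.6 / 13.07 = 5960/1307 ≈ 4.560061

4.5601


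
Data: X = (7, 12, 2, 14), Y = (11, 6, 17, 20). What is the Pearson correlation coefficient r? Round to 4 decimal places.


r = sum((xi-xbar)(yi-ybar)) / sqrt(sum((xi-xbar)^2) * sum((yi-ybar)^2))
n = 4, xbar = 35/4 = 8.75, ybar = 54/4 = 13.5
Sxy = sum((xi-xbar)(yi-ybar)) = -9.5
Sxx = sum((xi-xbar)^2) = 86.75
Syy = sum((yi-ybar)^2) = 117
sqrt(Sxx*Syy) ≈ 100.745968
r = Sxy / sqrt(Sxx*Syy) = -9.5 / 100.745968 ≈ -0.094297

-0.0943


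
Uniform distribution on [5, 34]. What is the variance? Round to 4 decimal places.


Var = (b-a)^2 / 12
(b-a)^2 = (34 - 5)^2 = 841
Var = 841/12 ≈ 70.083333

70.0833


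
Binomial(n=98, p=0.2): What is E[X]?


E[X] = n*p = 98 * 0.2 = 19.6

19.6


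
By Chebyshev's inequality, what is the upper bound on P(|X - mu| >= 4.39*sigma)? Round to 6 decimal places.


P <= 1/k^2
k^2 = 4.39^2 = 19.2721
1/k^2 = 1 / 19.2721 ≈ 0.05188848

0.051888


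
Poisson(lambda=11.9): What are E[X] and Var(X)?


E[X] = Var(X) = lambda = 11.9

11.9, 11.9


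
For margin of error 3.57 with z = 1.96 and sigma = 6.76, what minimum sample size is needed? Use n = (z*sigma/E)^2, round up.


z*sigma/E = 1.96 * 6.76 / 3.57 = 4732/1275 ≈ 3.711373
(z*sigma/E)^2 ≈ 13.774286
round up: n = 14

14


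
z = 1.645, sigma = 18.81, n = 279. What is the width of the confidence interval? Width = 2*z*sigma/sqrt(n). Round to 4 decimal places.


width = 2*z*sigma/sqrt(n)
2*z*sigma = 2 * 1.645 * 18.81 = 61.8849
sqrt(279) ≈ 16.703293
width = 61.8849 / 16.703293 ≈ 3.704952

3.7050


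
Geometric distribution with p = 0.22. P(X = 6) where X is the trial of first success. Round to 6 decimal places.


P = (1-p)^(k-1) * p
(1-p)^(k-1) = 0.78^5 ≈ 0.2887174
P = 0.2887174 * 0.22 ≈ 0.06351784

0.063518


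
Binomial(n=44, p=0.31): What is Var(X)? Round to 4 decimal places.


Var = n*p*(1-p) = 44 * 0.31 * 0.69 = 9.4116

9.4116


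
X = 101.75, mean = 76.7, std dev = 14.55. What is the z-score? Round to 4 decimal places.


z = (X - mu) / sigma
X - mu = 101.75 - 76.7 = 25.05
z = 25.05 / 14.55 = 167/97 ≈ 1.721649

1.7216


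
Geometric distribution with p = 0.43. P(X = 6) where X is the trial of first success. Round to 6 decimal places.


P = (1-p)^(k-1) * p
(1-p)^(k-1) = 0.57^5 ≈ 0.06016921
P = 0.06016921 * 0.43 ≈ 0.02587276

0.025873


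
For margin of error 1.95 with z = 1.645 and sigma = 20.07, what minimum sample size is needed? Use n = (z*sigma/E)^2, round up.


z*sigma/E = 1.645 * 20.07 / 1.95 ≈ 16.930846
(z*sigma/E)^2 ≈ 286.653551
round up: n = 287

287
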